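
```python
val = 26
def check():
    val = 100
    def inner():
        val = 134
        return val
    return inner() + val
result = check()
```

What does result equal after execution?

Step 1: check() has local val = 100. inner() has local val = 134.
Step 2: inner() returns its local val = 134.
Step 3: check() returns 134 + its own val (100) = 234

The answer is 234.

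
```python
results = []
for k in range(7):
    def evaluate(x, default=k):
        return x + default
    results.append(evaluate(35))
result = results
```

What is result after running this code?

Step 1: Default argument default=k is evaluated at function definition time.
Step 2: Each iteration creates evaluate with default = current k value.
Step 3: evaluate(35) returns 35 + default. results = [35, 36, 37, 38, 39, 40, 41]

The answer is [35, 36, 37, 38, 39, 40, 41].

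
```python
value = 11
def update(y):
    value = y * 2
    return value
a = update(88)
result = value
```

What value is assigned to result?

Step 1: Global value = 11.
Step 2: update(88) creates local value = 88 * 2 = 176.
Step 3: Global value unchanged because no global keyword. result = 11

The answer is 11.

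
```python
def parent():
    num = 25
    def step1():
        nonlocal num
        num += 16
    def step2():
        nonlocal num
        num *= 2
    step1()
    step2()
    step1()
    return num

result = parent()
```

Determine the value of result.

Step 1: num = 25.
Step 2: step1(): num = 25 + 16 = 41.
Step 3: step2(): num = 41 * 2 = 82.
Step 4: step1(): num = 82 + 16 = 98. result = 98

The answer is 98.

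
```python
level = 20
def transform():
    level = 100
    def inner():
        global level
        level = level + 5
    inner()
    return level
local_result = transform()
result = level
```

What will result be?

Step 1: Global level = 20. transform() creates local level = 100.
Step 2: inner() declares global level and adds 5: global level = 20 + 5 = 25.
Step 3: transform() returns its local level = 100 (unaffected by inner).
Step 4: result = global level = 25

The answer is 25.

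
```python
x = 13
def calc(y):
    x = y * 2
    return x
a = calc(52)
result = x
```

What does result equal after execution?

Step 1: Global x = 13.
Step 2: calc(52) creates local x = 52 * 2 = 104.
Step 3: Global x unchanged because no global keyword. result = 13

The answer is 13.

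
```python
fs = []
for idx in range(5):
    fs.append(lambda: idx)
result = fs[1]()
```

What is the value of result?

Step 1: The loop creates 5 lambdas, all referencing the same variable idx.
Step 2: After the loop, idx = 4 (final value).
Step 3: fs[1]() looks up idx at call time and finds 4. This is the late binding gotcha. result = 4

The answer is 4.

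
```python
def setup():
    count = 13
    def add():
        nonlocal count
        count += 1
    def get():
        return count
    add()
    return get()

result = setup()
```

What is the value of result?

Step 1: count = 13. add() modifies it via nonlocal, get() reads it.
Step 2: add() makes count = 13 + 1 = 14.
Step 3: get() returns 14. result = 14

The answer is 14.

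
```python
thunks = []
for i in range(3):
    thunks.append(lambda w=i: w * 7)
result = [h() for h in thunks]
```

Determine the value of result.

Step 1: Default arg w=i captures i at each iteration.
Step 2: thunks[k] has w defaulting to k, returns k * 7.
Step 3: result = [0, 7, 14]

The answer is [0, 7, 14].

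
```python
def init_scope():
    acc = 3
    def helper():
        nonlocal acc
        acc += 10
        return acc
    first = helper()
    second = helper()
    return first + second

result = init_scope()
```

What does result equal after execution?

Step 1: acc starts at 3.
Step 2: First call: acc = 3 + 10 = 13, returns 13.
Step 3: Second call: acc = 13 + 10 = 23, returns 23.
Step 4: result = 13 + 23 = 36

The answer is 36.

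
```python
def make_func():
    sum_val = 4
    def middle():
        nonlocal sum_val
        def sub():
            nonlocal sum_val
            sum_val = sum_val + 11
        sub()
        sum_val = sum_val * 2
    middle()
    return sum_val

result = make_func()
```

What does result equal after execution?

Step 1: sum_val = 4.
Step 2: sub() adds 11: sum_val = 4 + 11 = 15.
Step 3: middle() doubles: sum_val = 15 * 2 = 30.
Step 4: result = 30

The answer is 30.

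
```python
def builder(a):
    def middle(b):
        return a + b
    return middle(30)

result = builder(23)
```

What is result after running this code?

Step 1: builder(23) passes a = 23.
Step 2: middle(30) has b = 30, reads a = 23 from enclosing.
Step 3: result = 23 + 30 = 53

The answer is 53.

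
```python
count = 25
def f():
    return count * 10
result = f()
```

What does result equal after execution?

Step 1: count = 25 is defined globally.
Step 2: f() looks up count from global scope = 25, then computes 25 * 10 = 250.
Step 3: result = 250

The answer is 250.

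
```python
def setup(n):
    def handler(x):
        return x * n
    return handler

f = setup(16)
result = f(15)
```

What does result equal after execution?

Step 1: setup(16) creates a closure capturing n = 16.
Step 2: f(15) computes 15 * 16 = 240.
Step 3: result = 240

The answer is 240.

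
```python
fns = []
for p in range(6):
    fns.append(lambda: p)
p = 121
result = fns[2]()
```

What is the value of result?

Step 1: Lambdas capture the variable p by reference, not by value.
Step 2: After the loop, p is reassigned to 121.
Step 3: fns[2]() looks up the current p = 121. result = 121

The answer is 121.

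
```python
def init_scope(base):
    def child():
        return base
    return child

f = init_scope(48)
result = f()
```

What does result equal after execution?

Step 1: init_scope(48) creates closure capturing base = 48.
Step 2: f() returns the captured base = 48.
Step 3: result = 48

The answer is 48.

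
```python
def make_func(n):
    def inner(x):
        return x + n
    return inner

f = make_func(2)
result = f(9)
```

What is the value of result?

Step 1: make_func(2) creates a closure that captures n = 2.
Step 2: f(9) calls the closure with x = 9, returning 9 + 2 = 11.
Step 3: result = 11

The answer is 11.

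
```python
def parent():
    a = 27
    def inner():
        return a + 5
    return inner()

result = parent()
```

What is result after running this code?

Step 1: parent() defines a = 27.
Step 2: inner() reads a = 27 from enclosing scope, returns 27 + 5 = 32.
Step 3: result = 32

The answer is 32.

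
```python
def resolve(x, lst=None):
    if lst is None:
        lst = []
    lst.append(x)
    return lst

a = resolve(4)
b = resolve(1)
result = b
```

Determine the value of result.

Step 1: None default with guard creates a NEW list each call.
Step 2: a = [4] (fresh list). b = [1] (another fresh list).
Step 3: result = [1] (this is the fix for mutable default)

The answer is [1].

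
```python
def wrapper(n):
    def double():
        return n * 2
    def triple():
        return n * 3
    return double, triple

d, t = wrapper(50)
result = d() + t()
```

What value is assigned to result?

Step 1: Both closures capture the same n = 50.
Step 2: d() = 50 * 2 = 100, t() = 50 * 3 = 150.
Step 3: result = 100 + 150 = 250

The answer is 250.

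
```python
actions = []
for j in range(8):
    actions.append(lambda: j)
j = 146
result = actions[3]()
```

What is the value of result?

Step 1: Lambdas capture the variable j by reference, not by value.
Step 2: After the loop, j is reassigned to 146.
Step 3: actions[3]() looks up the current j = 146. result = 146

The answer is 146.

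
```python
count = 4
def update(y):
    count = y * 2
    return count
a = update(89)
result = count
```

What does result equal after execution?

Step 1: Global count = 4.
Step 2: update(89) creates local count = 89 * 2 = 178.
Step 3: Global count unchanged because no global keyword. result = 4

The answer is 4.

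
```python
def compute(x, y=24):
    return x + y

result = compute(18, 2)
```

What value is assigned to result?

Step 1: compute(18, 2) overrides default y with 2.
Step 2: Returns 18 + 2 = 20.
Step 3: result = 20

The answer is 20.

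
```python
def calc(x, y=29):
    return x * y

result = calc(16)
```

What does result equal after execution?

Step 1: calc(16) uses default y = 29.
Step 2: Returns 16 * 29 = 464.
Step 3: result = 464

The answer is 464.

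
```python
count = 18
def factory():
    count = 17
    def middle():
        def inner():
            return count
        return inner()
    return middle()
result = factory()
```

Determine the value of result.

Step 1: factory() defines count = 17. middle() and inner() have no local count.
Step 2: inner() checks local (none), enclosing middle() (none), enclosing factory() and finds count = 17.
Step 3: result = 17

The answer is 17.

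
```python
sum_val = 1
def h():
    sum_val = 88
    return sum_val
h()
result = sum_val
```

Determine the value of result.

Step 1: sum_val = 1 globally.
Step 2: h() creates a LOCAL sum_val = 88 (no global keyword!).
Step 3: The global sum_val is unchanged. result = 1

The answer is 1.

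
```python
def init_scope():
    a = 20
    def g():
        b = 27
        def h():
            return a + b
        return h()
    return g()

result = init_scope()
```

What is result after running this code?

Step 1: init_scope() defines a = 20. g() defines b = 27.
Step 2: h() accesses both from enclosing scopes: a = 20, b = 27.
Step 3: result = 20 + 27 = 47

The answer is 47.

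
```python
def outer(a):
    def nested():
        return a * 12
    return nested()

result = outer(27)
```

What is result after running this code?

Step 1: outer(27) binds parameter a = 27.
Step 2: nested() accesses a = 27 from enclosing scope.
Step 3: result = 27 * 12 = 324

The answer is 324.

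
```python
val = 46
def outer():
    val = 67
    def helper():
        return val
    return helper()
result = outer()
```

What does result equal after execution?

Step 1: val = 46 globally, but outer() defines val = 67 locally.
Step 2: helper() looks up val. Not in local scope, so checks enclosing scope (outer) and finds val = 67.
Step 3: result = 67

The answer is 67.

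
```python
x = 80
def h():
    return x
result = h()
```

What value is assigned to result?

Step 1: x = 80 is defined in the global scope.
Step 2: h() looks up x. No local x exists, so Python checks the global scope via LEGB rule and finds x = 80.
Step 3: result = 80

The answer is 80.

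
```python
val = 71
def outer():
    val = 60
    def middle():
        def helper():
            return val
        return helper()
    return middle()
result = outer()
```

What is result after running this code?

Step 1: outer() defines val = 60. middle() and helper() have no local val.
Step 2: helper() checks local (none), enclosing middle() (none), enclosing outer() and finds val = 60.
Step 3: result = 60

The answer is 60.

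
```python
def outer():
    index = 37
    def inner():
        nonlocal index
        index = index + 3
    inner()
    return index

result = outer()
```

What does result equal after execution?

Step 1: outer() sets index = 37.
Step 2: inner() uses nonlocal to modify index in outer's scope: index = 37 + 3 = 40.
Step 3: outer() returns the modified index = 40

The answer is 40.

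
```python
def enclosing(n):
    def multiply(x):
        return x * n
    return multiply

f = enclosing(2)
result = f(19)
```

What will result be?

Step 1: enclosing(2) returns multiply closure with n = 2.
Step 2: f(19) computes 19 * 2 = 38.
Step 3: result = 38

The answer is 38.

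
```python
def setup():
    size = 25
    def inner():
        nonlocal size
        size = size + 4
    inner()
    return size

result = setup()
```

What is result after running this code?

Step 1: setup() sets size = 25.
Step 2: inner() uses nonlocal to modify size in setup's scope: size = 25 + 4 = 29.
Step 3: setup() returns the modified size = 29

The answer is 29.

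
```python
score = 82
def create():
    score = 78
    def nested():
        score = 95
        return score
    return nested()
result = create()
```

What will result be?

Step 1: Three scopes define score: global (82), create (78), nested (95).
Step 2: nested() has its own local score = 95, which shadows both enclosing and global.
Step 3: result = 95 (local wins in LEGB)

The answer is 95.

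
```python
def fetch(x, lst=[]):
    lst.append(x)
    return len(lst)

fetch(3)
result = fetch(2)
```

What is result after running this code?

Step 1: Mutable default list persists between calls.
Step 2: First call: lst = [3], len = 1. Second call: lst = [3, 2], len = 2.
Step 3: result = 2

The answer is 2.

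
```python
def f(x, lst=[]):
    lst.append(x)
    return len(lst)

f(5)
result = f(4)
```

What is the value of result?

Step 1: Mutable default list persists between calls.
Step 2: First call: lst = [5], len = 1. Second call: lst = [5, 4], len = 2.
Step 3: result = 2

The answer is 2.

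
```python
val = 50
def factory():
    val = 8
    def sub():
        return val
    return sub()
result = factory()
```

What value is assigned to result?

Step 1: val = 50 globally, but factory() defines val = 8 locally.
Step 2: sub() looks up val. Not in local scope, so checks enclosing scope (factory) and finds val = 8.
Step 3: result = 8

The answer is 8.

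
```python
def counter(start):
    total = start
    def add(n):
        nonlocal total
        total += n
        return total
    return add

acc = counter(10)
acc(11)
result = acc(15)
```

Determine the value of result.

Step 1: counter(10) creates closure with total = 10.
Step 2: First acc(11): total = 10 + 11 = 21.
Step 3: Second acc(15): total = 21 + 15 = 36. result = 36

The answer is 36.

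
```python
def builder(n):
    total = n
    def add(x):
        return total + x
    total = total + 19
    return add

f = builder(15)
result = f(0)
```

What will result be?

Step 1: builder(15) sets total = 15, then total = 15 + 19 = 34.
Step 2: Closures capture by reference, so add sees total = 34.
Step 3: f(0) returns 34 + 0 = 34

The answer is 34.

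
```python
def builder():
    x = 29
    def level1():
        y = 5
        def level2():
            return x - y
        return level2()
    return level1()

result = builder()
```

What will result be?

Step 1: x = 29 in builder. y = 5 in level1.
Step 2: level2() reads x = 29 and y = 5 from enclosing scopes.
Step 3: result = 29 - 5 = 24

The answer is 24.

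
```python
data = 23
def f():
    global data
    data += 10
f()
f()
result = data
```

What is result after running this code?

Step 1: data = 23.
Step 2: First f(): data = 23 + 10 = 33.
Step 3: Second f(): data = 33 + 10 = 43. result = 43

The answer is 43.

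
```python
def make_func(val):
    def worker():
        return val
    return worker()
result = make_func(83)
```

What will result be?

Step 1: make_func(83) binds parameter val = 83.
Step 2: worker() looks up val in enclosing scope and finds the parameter val = 83.
Step 3: result = 83

The answer is 83.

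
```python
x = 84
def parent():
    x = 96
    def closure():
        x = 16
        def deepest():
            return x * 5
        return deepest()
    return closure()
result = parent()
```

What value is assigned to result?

Step 1: deepest() looks up x through LEGB: not local, finds x = 16 in enclosing closure().
Step 2: Returns 16 * 5 = 80.
Step 3: result = 80

The answer is 80.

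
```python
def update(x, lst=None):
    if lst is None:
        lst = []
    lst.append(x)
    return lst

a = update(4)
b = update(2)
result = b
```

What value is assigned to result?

Step 1: None default with guard creates a NEW list each call.
Step 2: a = [4] (fresh list). b = [2] (another fresh list).
Step 3: result = [2] (this is the fix for mutable default)

The answer is [2].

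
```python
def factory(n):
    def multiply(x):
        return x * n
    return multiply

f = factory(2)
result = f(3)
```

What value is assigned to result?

Step 1: factory(2) returns multiply closure with n = 2.
Step 2: f(3) computes 3 * 2 = 6.
Step 3: result = 6

The answer is 6.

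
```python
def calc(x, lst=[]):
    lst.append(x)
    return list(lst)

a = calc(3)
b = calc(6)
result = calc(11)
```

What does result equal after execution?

Step 1: Default list is shared. list() creates copies for return values.
Step 2: Internal list grows: [3] -> [3, 6] -> [3, 6, 11].
Step 3: result = [3, 6, 11]

The answer is [3, 6, 11].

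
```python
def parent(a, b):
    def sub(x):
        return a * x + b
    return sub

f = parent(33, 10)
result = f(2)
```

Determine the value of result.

Step 1: parent(33, 10) captures a = 33, b = 10.
Step 2: f(2) computes 33 * 2 + 10 = 76.
Step 3: result = 76

The answer is 76.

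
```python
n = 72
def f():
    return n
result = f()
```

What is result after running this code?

Step 1: n = 72 is defined in the global scope.
Step 2: f() looks up n. No local n exists, so Python checks the global scope via LEGB rule and finds n = 72.
Step 3: result = 72

The answer is 72.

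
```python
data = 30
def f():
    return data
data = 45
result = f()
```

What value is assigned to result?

Step 1: data is first set to 30, then reassigned to 45.
Step 2: f() is called after the reassignment, so it looks up the current global data = 45.
Step 3: result = 45

The answer is 45.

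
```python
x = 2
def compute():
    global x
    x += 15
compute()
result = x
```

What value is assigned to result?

Step 1: x = 2 globally.
Step 2: compute() modifies global x: x += 15 = 17.
Step 3: result = 17

The answer is 17.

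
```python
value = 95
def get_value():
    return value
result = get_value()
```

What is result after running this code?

Step 1: value = 95 is defined in the global scope.
Step 2: get_value() looks up value. No local value exists, so Python checks the global scope via LEGB rule and finds value = 95.
Step 3: result = 95

The answer is 95.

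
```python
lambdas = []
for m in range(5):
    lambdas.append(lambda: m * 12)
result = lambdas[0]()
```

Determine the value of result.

Step 1: All lambdas reference the same variable m (late binding).
Step 2: After the loop, m = 4. Every lambda returns m * 12.
Step 3: lambdas[0]() = 4 * 12 = 48

The answer is 48.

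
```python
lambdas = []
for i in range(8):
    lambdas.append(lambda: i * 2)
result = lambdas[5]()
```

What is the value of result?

Step 1: All lambdas reference the same variable i (late binding).
Step 2: After the loop, i = 7. Every lambda returns i * 2.
Step 3: lambdas[5]() = 7 * 2 = 14

The answer is 14.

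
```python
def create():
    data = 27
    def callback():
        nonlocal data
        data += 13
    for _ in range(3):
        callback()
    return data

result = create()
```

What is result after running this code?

Step 1: data = 27.
Step 2: callback() is called 3 times in a loop, each adding 13 via nonlocal.
Step 3: data = 27 + 13 * 3 = 66

The answer is 66.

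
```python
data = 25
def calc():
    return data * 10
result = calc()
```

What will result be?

Step 1: data = 25 is defined globally.
Step 2: calc() looks up data from global scope = 25, then computes 25 * 10 = 250.
Step 3: result = 250

The answer is 250.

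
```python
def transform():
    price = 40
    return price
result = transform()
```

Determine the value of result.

Step 1: transform() defines price = 40 in its local scope.
Step 2: return price finds the local variable price = 40.
Step 3: result = 40

The answer is 40.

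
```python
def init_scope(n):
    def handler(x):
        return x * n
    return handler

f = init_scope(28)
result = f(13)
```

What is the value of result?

Step 1: init_scope(28) creates a closure capturing n = 28.
Step 2: f(13) computes 13 * 28 = 364.
Step 3: result = 364

The answer is 364.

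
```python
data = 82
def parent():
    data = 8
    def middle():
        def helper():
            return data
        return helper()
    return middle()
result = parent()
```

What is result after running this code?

Step 1: parent() defines data = 8. middle() and helper() have no local data.
Step 2: helper() checks local (none), enclosing middle() (none), enclosing parent() and finds data = 8.
Step 3: result = 8

The answer is 8.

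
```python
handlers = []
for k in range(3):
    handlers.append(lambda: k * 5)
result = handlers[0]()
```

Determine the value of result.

Step 1: All lambdas reference the same variable k (late binding).
Step 2: After the loop, k = 2. Every lambda returns k * 5.
Step 3: handlers[0]() = 2 * 5 = 10

The answer is 10.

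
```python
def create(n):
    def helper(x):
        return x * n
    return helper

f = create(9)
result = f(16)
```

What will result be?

Step 1: create(9) creates a closure capturing n = 9.
Step 2: f(16) computes 16 * 9 = 144.
Step 3: result = 144

The answer is 144.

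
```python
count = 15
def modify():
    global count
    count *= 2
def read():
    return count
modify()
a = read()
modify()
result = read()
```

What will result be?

Step 1: count = 15.
Step 2: First modify(): count = 15 * 2 = 30.
Step 3: Second modify(): count = 30 * 2 = 60.
Step 4: read() returns 60

The answer is 60.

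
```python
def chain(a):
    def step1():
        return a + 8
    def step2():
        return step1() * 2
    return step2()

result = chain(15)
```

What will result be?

Step 1: chain(15) captures a = 15.
Step 2: step2() calls step1() which returns 15 + 8 = 23.
Step 3: step2() returns 23 * 2 = 46

The answer is 46.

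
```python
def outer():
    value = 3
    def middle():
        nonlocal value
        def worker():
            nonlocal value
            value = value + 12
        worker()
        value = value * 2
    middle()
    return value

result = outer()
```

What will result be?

Step 1: value = 3.
Step 2: worker() adds 12: value = 3 + 12 = 15.
Step 3: middle() doubles: value = 15 * 2 = 30.
Step 4: result = 30

The answer is 30.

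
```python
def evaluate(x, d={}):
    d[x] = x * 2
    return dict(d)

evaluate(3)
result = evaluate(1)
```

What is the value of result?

Step 1: Mutable default dict is shared across calls.
Step 2: First call adds 3: 6. Second call adds 1: 2.
Step 3: result = {3: 6, 1: 2}

The answer is {3: 6, 1: 2}.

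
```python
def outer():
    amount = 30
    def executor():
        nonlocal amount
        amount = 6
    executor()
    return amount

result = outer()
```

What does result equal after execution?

Step 1: outer() sets amount = 30.
Step 2: executor() uses nonlocal to reassign amount = 6.
Step 3: result = 6

The answer is 6.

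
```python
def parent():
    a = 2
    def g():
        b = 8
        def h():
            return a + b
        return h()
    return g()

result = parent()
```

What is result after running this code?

Step 1: parent() defines a = 2. g() defines b = 8.
Step 2: h() accesses both from enclosing scopes: a = 2, b = 8.
Step 3: result = 2 + 8 = 10

The answer is 10.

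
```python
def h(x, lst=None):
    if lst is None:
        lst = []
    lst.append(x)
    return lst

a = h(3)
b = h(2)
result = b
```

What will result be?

Step 1: None default with guard creates a NEW list each call.
Step 2: a = [3] (fresh list). b = [2] (another fresh list).
Step 3: result = [2] (this is the fix for mutable default)

The answer is [2].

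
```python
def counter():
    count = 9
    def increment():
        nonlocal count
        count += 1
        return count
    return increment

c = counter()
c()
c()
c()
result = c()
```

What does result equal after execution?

Step 1: counter() creates closure with count = 9.
Step 2: Each c() call increments count via nonlocal. After 4 calls: 9 + 4 = 13.
Step 3: result = 13

The answer is 13.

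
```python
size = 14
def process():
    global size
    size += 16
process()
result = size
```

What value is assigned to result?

Step 1: size = 14 globally.
Step 2: process() modifies global size: size += 16 = 30.
Step 3: result = 30

The answer is 30.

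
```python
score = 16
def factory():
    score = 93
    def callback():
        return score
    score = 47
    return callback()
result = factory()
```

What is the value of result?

Step 1: factory() sets score = 93, then later score = 47.
Step 2: callback() is called after score is reassigned to 47. Closures capture variables by reference, not by value.
Step 3: result = 47

The answer is 47.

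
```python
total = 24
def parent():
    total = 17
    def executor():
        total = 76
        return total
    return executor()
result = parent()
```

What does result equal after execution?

Step 1: Three scopes define total: global (24), parent (17), executor (76).
Step 2: executor() has its own local total = 76, which shadows both enclosing and global.
Step 3: result = 76 (local wins in LEGB)

The answer is 76.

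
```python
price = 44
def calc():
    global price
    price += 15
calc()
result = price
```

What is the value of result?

Step 1: price = 44 globally.
Step 2: calc() modifies global price: price += 15 = 59.
Step 3: result = 59

The answer is 59.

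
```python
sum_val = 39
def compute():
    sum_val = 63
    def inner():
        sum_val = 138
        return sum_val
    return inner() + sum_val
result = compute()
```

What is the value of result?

Step 1: compute() has local sum_val = 63. inner() has local sum_val = 138.
Step 2: inner() returns its local sum_val = 138.
Step 3: compute() returns 138 + its own sum_val (63) = 201

The answer is 201.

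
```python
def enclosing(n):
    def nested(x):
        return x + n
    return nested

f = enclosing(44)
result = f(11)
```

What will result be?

Step 1: enclosing(44) creates a closure that captures n = 44.
Step 2: f(11) calls the closure with x = 11, returning 11 + 44 = 55.
Step 3: result = 55

The answer is 55.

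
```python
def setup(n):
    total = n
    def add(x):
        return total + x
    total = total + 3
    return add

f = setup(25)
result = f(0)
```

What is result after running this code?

Step 1: setup(25) sets total = 25, then total = 25 + 3 = 28.
Step 2: Closures capture by reference, so add sees total = 28.
Step 3: f(0) returns 28 + 0 = 28

The answer is 28.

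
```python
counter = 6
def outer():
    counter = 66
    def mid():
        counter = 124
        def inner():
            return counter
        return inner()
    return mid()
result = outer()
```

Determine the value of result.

Step 1: Three levels of shadowing: global 6, outer 66, mid 124.
Step 2: inner() finds counter = 124 in enclosing mid() scope.
Step 3: result = 124

The answer is 124.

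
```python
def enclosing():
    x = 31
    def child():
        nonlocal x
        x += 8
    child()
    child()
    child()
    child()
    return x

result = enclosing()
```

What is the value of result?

Step 1: x starts at 31.
Step 2: child() is called 4 times, each adding 8.
Step 3: x = 31 + 8 * 4 = 63

The answer is 63.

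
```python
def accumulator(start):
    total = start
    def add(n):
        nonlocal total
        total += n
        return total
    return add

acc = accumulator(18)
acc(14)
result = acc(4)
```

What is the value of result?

Step 1: accumulator(18) creates closure with total = 18.
Step 2: First acc(14): total = 18 + 14 = 32.
Step 3: Second acc(4): total = 32 + 4 = 36. result = 36

The answer is 36.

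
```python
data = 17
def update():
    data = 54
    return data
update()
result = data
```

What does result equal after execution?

Step 1: Global data = 17.
Step 2: update() creates local data = 54 (shadow, not modification).
Step 3: After update() returns, global data is unchanged. result = 17

The answer is 17.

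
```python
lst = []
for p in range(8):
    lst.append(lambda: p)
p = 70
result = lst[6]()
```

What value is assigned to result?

Step 1: Lambdas capture the variable p by reference, not by value.
Step 2: After the loop, p is reassigned to 70.
Step 3: lst[6]() looks up the current p = 70. result = 70

The answer is 70.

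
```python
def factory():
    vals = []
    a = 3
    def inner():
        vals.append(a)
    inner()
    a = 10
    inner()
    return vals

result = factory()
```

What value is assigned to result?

Step 1: a = 3. inner() appends current a to vals.
Step 2: First inner(): appends 3. Then a = 10.
Step 3: Second inner(): appends 10 (closure sees updated a). result = [3, 10]

The answer is [3, 10].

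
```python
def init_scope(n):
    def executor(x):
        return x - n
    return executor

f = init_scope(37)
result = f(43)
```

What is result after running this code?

Step 1: init_scope(37) creates a closure capturing n = 37.
Step 2: f(43) computes 43 - 37 = 6.
Step 3: result = 6

The answer is 6.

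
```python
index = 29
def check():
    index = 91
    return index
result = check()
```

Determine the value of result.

Step 1: Global index = 29.
Step 2: check() creates local index = 91, shadowing the global.
Step 3: Returns local index = 91. result = 91

The answer is 91.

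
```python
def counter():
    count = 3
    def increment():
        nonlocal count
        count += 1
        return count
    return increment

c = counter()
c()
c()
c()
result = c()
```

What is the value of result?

Step 1: counter() creates closure with count = 3.
Step 2: Each c() call increments count via nonlocal. After 4 calls: 3 + 4 = 7.
Step 3: result = 7

The answer is 7.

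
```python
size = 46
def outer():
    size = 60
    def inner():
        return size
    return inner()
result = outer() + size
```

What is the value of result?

Step 1: Global size = 46. outer() shadows with size = 60.
Step 2: inner() returns enclosing size = 60. outer() = 60.
Step 3: result = 60 + global size (46) = 106

The answer is 106.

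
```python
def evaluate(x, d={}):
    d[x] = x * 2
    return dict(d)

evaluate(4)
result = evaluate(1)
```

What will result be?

Step 1: Mutable default dict is shared across calls.
Step 2: First call adds 4: 8. Second call adds 1: 2.
Step 3: result = {4: 8, 1: 2}

The answer is {4: 8, 1: 2}.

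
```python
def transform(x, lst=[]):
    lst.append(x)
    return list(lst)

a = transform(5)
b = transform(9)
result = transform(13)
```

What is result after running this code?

Step 1: Default list is shared. list() creates copies for return values.
Step 2: Internal list grows: [5] -> [5, 9] -> [5, 9, 13].
Step 3: result = [5, 9, 13]

The answer is [5, 9, 13].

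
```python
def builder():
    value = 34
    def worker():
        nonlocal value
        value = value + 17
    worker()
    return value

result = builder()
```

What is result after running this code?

Step 1: builder() sets value = 34.
Step 2: worker() uses nonlocal to modify value in builder's scope: value = 34 + 17 = 51.
Step 3: builder() returns the modified value = 51

The answer is 51.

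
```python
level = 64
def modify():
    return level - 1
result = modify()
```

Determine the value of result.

Step 1: level = 64 is defined globally.
Step 2: modify() looks up level from global scope = 64, then computes 64 - 1 = 63.
Step 3: result = 63

The answer is 63.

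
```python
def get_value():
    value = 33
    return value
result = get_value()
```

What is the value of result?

Step 1: get_value() defines value = 33 in its local scope.
Step 2: return value finds the local variable value = 33.
Step 3: result = 33

The answer is 33.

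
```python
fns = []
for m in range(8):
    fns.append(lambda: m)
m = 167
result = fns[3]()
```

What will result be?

Step 1: Lambdas capture the variable m by reference, not by value.
Step 2: After the loop, m is reassigned to 167.
Step 3: fns[3]() looks up the current m = 167. result = 167

The answer is 167.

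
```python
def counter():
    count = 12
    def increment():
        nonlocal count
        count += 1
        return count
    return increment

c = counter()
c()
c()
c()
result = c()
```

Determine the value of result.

Step 1: counter() creates closure with count = 12.
Step 2: Each c() call increments count via nonlocal. After 4 calls: 12 + 4 = 16.
Step 3: result = 16

The answer is 16.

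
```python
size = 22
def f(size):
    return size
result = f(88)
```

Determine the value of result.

Step 1: Global size = 22.
Step 2: f(88) takes parameter size = 88, which shadows the global.
Step 3: result = 88

The answer is 88.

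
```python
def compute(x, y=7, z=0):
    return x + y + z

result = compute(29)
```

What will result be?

Step 1: compute(29) uses defaults y = 7, z = 0.
Step 2: Returns 29 + 7 + 0 = 36.
Step 3: result = 36

The answer is 36.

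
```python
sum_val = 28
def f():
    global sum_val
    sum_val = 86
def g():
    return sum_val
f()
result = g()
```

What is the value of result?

Step 1: sum_val = 28.
Step 2: f() sets global sum_val = 86.
Step 3: g() reads global sum_val = 86. result = 86

The answer is 86.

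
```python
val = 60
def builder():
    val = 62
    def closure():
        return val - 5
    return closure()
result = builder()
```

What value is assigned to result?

Step 1: builder() shadows global val with val = 62.
Step 2: closure() finds val = 62 in enclosing scope, computes 62 - 5 = 57.
Step 3: result = 57

The answer is 57.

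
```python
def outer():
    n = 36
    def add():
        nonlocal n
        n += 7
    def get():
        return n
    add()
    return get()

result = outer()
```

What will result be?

Step 1: n = 36. add() modifies it via nonlocal, get() reads it.
Step 2: add() makes n = 36 + 7 = 43.
Step 3: get() returns 43. result = 43

The answer is 43.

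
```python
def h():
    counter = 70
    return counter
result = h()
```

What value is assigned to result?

Step 1: h() defines counter = 70 in its local scope.
Step 2: return counter finds the local variable counter = 70.
Step 3: result = 70

The answer is 70.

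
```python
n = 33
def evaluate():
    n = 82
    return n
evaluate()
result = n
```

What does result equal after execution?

Step 1: n = 33 globally.
Step 2: evaluate() creates a LOCAL n = 82 (no global keyword!).
Step 3: The global n is unchanged. result = 33

The answer is 33.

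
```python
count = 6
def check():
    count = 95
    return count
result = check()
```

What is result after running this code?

Step 1: Global count = 6.
Step 2: check() creates local count = 95, shadowing the global.
Step 3: Returns local count = 95. result = 95

The answer is 95.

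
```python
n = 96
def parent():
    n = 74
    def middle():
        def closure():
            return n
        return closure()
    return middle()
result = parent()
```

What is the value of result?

Step 1: parent() defines n = 74. middle() and closure() have no local n.
Step 2: closure() checks local (none), enclosing middle() (none), enclosing parent() and finds n = 74.
Step 3: result = 74

The answer is 74.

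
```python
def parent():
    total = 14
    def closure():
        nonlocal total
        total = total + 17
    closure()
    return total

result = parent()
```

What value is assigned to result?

Step 1: parent() sets total = 14.
Step 2: closure() uses nonlocal to modify total in parent's scope: total = 14 + 17 = 31.
Step 3: parent() returns the modified total = 31

The answer is 31.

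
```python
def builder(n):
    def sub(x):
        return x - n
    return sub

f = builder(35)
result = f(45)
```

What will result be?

Step 1: builder(35) creates a closure capturing n = 35.
Step 2: f(45) computes 45 - 35 = 10.
Step 3: result = 10

The answer is 10.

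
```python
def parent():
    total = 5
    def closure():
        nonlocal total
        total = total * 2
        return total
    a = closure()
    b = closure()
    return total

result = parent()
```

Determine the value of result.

Step 1: total starts at 5.
Step 2: First closure(): total = 5 * 2 = 10.
Step 3: Second closure(): total = 10 * 2 = 20.
Step 4: result = 20

The answer is 20.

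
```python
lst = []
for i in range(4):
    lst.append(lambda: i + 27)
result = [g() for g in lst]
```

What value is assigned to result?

Step 1: All lambdas capture i by reference. After the loop, i = 3.
Step 2: Each call returns 3 + 27 = 30.
Step 3: result = [30, 30, 30, 30]

The answer is [30, 30, 30, 30].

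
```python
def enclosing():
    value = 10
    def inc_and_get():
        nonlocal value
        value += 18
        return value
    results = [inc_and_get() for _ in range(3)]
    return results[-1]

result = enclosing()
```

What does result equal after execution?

Step 1: value = 10.
Step 2: Three calls to inc_and_get(), each adding 18.
Step 3: Last value = 10 + 18 * 3 = 64

The answer is 64.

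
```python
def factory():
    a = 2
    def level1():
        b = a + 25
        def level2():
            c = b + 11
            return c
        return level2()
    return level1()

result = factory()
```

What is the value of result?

Step 1: a = 2. b = a + 25 = 27.
Step 2: c = b + 11 = 27 + 11 = 38.
Step 3: result = 38

The answer is 38.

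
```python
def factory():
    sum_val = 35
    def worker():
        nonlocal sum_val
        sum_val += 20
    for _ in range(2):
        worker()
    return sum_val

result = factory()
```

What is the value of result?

Step 1: sum_val = 35.
Step 2: worker() is called 2 times in a loop, each adding 20 via nonlocal.
Step 3: sum_val = 35 + 20 * 2 = 75

The answer is 75.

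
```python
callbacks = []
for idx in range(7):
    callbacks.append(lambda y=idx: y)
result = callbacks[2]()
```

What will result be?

Step 1: Default argument y=idx captures idx's value at each iteration.
Step 2: callbacks[2] captured y = 2 when idx was 2.
Step 3: result = 2

The answer is 2.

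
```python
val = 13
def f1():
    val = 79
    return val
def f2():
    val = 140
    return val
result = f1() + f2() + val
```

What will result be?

Step 1: Each function shadows global val with its own local.
Step 2: f1() returns 79, f2() returns 140.
Step 3: Global val = 13 is unchanged. result = 79 + 140 + 13 = 232

The answer is 232.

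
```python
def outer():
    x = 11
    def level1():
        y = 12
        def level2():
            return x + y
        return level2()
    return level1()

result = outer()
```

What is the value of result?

Step 1: x = 11 in outer. y = 12 in level1.
Step 2: level2() reads x = 11 and y = 12 from enclosing scopes.
Step 3: result = 11 + 12 = 23

The answer is 23.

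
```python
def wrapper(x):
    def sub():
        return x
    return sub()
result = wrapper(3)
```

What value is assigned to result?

Step 1: wrapper(3) binds parameter x = 3.
Step 2: sub() looks up x in enclosing scope and finds the parameter x = 3.
Step 3: result = 3

The answer is 3.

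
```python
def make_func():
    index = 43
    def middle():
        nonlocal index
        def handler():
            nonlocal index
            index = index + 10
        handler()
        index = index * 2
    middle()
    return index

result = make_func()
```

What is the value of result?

Step 1: index = 43.
Step 2: handler() adds 10: index = 43 + 10 = 53.
Step 3: middle() doubles: index = 53 * 2 = 106.
Step 4: result = 106

The answer is 106.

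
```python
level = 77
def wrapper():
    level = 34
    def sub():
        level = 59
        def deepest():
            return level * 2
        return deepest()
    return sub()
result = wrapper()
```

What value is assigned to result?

Step 1: deepest() looks up level through LEGB: not local, finds level = 59 in enclosing sub().
Step 2: Returns 59 * 2 = 118.
Step 3: result = 118

The answer is 118.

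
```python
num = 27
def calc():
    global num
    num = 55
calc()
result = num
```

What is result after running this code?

Step 1: num = 27 globally.
Step 2: calc() declares global num and sets it to 55.
Step 3: After calc(), global num = 55. result = 55

The answer is 55.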